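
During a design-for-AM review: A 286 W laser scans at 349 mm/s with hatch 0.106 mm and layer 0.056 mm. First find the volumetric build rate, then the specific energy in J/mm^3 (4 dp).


Build rate = 349 * 0.106 * 0.056 = 2.071664 mm^3/s
SE = 286 / 2.071664 = 138.0533 J/mm^3


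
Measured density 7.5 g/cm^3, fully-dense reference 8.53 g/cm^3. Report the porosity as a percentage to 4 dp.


Porosity = (1-7.5/8.53)*100 = 12.075 %


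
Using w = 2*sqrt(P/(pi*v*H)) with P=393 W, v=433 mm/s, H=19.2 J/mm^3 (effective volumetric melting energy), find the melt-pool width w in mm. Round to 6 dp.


w = 2*sqrt(393/(pi*433*19.2)) = 0.245333 mm


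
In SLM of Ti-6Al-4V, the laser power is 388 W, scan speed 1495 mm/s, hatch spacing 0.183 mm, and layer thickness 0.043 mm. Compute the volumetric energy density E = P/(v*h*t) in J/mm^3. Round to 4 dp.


E = 388 / (1495*0.183*0.043) = 32.9815 J/mm^3


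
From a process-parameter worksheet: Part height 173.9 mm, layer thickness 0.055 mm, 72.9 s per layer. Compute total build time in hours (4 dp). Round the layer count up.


Layers = ceil(173.9/0.055) = 3162
t = 3162 * 72.9 / 3600 = 64.0305 hrs


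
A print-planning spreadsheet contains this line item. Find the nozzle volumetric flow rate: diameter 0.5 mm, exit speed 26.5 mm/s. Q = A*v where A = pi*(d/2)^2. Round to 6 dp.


A = pi*(0.5/2)^2 = 0.19634954 mm^2
Q = 0.19634954 * 26.5 = 5.203263 mm^3/s


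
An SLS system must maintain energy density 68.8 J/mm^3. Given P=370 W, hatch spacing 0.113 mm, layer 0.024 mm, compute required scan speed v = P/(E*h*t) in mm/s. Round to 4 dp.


v = 370 / (68.8*0.113*0.024) = 1983.004 mm/s


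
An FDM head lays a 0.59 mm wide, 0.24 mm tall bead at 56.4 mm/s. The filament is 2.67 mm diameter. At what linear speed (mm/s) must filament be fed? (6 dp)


Q = 0.59 * 0.24 * 56.4 = 7.98624 mm^3/s
A_fil = pi*(2.67/2)^2 = 5.59902497 mm^2
v_feed = 7.98624 / 5.59902497 = 1.426363 mm/s


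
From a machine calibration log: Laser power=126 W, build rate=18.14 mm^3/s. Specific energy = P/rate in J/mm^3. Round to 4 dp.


SE = 126 / 18.14 = 6.946 J/mm^3


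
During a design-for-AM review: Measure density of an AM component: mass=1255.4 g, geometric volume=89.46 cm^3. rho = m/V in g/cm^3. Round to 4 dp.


rho = 1255.4 / 89.46 = 14.0331 g/cm^3


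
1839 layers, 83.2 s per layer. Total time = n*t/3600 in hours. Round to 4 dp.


t = 1839 * 83.2 / 3600 = 42.5013 hrs


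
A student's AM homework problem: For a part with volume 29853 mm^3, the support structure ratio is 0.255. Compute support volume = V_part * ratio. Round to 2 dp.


V_support = 29853 * 0.255 = 7612.52 mm^3


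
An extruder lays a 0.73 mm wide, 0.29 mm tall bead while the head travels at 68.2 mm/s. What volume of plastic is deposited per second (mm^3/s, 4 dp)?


Rate = 0.73 * 0.29 * 68.2 = 14.4379 mm^3/s


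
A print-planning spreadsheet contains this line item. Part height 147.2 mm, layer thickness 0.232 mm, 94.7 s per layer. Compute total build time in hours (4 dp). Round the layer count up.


Layers = ceil(147.2/0.232) = 635
t = 635 * 94.7 / 3600 = 16.704 hrs


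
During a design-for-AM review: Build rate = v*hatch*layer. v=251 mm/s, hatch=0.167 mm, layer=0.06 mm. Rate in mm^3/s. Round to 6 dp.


Rate = 251 * 0.167 * 0.06 = 2.51502 mm^3/s


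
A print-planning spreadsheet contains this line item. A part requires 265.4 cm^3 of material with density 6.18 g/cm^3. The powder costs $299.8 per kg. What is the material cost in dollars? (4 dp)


Mass = 265.4*6.18/1000 = 1.640172 kg
Cost = 1.640172 * 299.8 = 491.7236 $


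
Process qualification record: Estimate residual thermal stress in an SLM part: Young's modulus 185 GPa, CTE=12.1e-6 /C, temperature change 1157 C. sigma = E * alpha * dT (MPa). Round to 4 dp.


sigma = 185*1000 * 12.1e-6 * 1157 = 2589.9445 MPa


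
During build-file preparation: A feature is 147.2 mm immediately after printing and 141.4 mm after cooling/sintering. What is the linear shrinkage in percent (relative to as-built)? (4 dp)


Shrinkage = ((147.2-141.4)/147.2)*100 = 3.9402 %


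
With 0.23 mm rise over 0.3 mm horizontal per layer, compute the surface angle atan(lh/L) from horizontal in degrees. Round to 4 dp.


angle = atan(0.23/0.3) = 37.4762 degrees


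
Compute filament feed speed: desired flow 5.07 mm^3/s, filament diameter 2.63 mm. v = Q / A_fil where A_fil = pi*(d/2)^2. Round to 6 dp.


A = pi*(2.63/2)^2 = 5.432521
v = 5.07 / 5.432521 = 0.933268 mm/s


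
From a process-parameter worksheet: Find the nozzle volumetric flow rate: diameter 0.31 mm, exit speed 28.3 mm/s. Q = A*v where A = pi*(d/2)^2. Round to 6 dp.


A = pi*(0.31/2)^2 = 0.07547676 mm^2
Q = 0.07547676 * 28.3 = 2.135992 mm^3/s


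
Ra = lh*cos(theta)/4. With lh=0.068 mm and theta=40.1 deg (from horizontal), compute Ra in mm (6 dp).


Ra = 0.068 * cos(40.1) / 4 = 0.013004 mm


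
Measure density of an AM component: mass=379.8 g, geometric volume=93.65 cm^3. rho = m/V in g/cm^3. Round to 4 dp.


rho = 379.8 / 93.65 = 4.0555 g/cm^3


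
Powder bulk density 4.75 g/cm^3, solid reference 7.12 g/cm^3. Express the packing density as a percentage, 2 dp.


Packing = (4.75/7.12)*100 = 66.71 %


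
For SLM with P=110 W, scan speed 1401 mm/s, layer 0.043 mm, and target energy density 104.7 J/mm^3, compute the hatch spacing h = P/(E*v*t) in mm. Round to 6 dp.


h = 110 / (104.7*1401*0.043) = 0.01744 mm


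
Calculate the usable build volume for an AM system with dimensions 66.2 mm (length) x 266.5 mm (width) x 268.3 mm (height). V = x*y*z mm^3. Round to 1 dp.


V = 66.2 * 266.5 * 268.3 = 4733429.1 mm^3


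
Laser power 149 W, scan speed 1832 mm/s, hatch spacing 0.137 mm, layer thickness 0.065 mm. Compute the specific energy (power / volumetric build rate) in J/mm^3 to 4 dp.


Build rate = 1832 * 0.137 * 0.065 = 16.31396 mm^3/s
SE = 149 / 16.31396 = 9.1333 J/mm^3


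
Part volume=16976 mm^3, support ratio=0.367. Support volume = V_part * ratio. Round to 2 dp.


V_support = 16976 * 0.367 = 6230.19 mm^3


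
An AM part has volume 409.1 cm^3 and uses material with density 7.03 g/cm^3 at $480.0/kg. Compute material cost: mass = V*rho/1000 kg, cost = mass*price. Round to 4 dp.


Mass = 409.1*7.03/1000 = 2.875973 kg
Cost = 2.875973 * 480.0 = 1380.467 $


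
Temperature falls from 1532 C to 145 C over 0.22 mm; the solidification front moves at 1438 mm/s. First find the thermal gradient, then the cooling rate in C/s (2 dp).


G = (1532-145)/0.22 = 6304.54545455 C/mm
CR = 6304.54545455 * 1438 = 9065936.36 C/s


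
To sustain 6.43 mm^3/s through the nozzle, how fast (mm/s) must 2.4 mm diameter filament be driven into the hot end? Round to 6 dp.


A = pi*(2.4/2)^2 = 4.523893
v = 6.43 / 4.523893 = 1.421342 mm/s


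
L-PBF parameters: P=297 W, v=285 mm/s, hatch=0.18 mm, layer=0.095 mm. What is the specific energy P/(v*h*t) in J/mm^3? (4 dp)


Build rate = 285 * 0.18 * 0.095 = 4.8735 mm^3/s
SE = 297 / 4.8735 = 60.9418 J/mm^3


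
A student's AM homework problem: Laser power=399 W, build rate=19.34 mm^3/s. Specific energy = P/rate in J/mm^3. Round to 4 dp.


SE = 399 / 19.34 = 20.6308 J/mm^3


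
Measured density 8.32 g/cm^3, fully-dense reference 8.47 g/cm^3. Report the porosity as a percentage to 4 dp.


Porosity = (1-8.32/8.47)*100 = 1.771 %


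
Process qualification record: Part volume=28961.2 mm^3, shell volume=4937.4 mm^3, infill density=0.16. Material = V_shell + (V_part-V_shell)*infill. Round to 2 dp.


V_infill = (28961.2 - 4937.4) * 0.16 = 3843.81
V_total = 4937.4 + 3843.81 = 8781.21 mm^3


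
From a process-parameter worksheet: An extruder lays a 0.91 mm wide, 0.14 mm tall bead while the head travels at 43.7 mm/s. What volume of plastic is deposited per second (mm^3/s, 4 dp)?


Rate = 0.91 * 0.14 * 43.7 = 5.5674 mm^3/s


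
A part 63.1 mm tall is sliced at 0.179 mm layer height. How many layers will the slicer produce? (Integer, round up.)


Layers = ceil(63.1/0.179) = 353


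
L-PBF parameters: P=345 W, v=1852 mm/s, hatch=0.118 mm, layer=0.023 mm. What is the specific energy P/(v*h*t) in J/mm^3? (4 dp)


Build rate = 1852 * 0.118 * 0.023 = 5.026328 mm^3/s
SE = 345 / 5.026328 = 68.6386 J/mm^3


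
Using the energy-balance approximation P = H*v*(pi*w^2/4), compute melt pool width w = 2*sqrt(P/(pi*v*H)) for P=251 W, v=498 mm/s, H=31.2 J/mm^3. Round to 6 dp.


w = 2*sqrt(251/(pi*498*31.2)) = 0.143417 mm


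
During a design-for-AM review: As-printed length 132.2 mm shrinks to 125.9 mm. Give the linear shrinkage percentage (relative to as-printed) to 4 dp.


Shrinkage = ((132.2-125.9)/132.2)*100 = 4.7655 %


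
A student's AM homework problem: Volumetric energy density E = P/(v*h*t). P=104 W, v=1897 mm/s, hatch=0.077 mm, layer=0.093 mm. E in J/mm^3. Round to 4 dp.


E = 104 / (1897*0.077*0.093) = 7.6558 J/mm^3


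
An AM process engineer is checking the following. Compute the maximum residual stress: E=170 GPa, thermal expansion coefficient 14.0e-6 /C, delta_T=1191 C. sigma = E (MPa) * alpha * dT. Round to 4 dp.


sigma = 170*1000 * 14.0e-6 * 1191 = 2834.58 MPa


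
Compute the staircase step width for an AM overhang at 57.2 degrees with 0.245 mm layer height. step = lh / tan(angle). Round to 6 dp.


step = 0.245 / tan(57.2) = 0.157892 mm


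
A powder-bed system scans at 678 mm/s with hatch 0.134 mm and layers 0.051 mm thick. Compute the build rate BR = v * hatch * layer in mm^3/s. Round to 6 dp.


Rate = 678 * 0.134 * 0.051 = 4.633452 mm^3/s


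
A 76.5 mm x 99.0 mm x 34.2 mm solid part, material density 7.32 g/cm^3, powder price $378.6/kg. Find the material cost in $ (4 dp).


V = 76.5 * 99.0 * 34.2 = 259013.7 mm^3 = 259.0137 cm^3
Mass = 259.0137 * 7.32 / 1000 = 1.89598028 kg
Cost = 1.89598028 * 378.6 = 717.8181 $


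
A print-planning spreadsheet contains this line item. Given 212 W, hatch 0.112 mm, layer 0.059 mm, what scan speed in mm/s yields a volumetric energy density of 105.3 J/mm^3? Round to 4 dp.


v = 212 / (105.3*0.112*0.059) = 304.6754 mm/s


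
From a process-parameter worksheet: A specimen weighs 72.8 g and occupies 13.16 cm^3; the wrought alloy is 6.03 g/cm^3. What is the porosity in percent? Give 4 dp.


rho_part = 72.8 / 13.16 = 5.53191489 g/cm^3
Porosity = (1 - 5.53191489/6.03)*100 = 8.2601 %


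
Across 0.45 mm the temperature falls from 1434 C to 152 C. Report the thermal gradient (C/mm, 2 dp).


G = (1434-152)/0.45 = 2848.89 C/mm


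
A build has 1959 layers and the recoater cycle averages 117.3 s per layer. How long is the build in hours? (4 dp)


t = 1959 * 117.3 / 3600 = 63.8308 hrs


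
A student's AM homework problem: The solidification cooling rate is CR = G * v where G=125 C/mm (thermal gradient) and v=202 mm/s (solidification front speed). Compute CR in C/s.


CR = 125 * 202 = 25250 C/s


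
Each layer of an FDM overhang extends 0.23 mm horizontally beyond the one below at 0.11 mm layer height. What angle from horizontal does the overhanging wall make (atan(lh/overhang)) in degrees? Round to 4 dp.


angle = atan(0.11/0.23) = 25.56 degrees


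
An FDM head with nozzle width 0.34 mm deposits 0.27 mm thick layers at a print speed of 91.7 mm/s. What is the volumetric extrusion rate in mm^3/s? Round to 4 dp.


Rate = 0.34 * 0.27 * 91.7 = 8.4181 mm^3/s


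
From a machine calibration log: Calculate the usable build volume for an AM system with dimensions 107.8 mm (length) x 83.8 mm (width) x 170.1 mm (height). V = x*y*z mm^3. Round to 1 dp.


V = 107.8 * 83.8 * 170.1 = 1536622.2 mm^3


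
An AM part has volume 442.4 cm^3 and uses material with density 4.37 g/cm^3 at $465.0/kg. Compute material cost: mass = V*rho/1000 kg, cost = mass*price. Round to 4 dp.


Mass = 442.4*4.37/1000 = 1.933288 kg
Cost = 1.933288 * 465.0 = 898.9789 $


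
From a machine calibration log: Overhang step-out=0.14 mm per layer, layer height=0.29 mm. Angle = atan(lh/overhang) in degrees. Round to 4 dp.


angle = atan(0.29/0.14) = 64.2307 degrees


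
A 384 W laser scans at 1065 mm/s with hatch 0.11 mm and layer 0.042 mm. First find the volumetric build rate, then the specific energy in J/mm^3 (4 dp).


Build rate = 1065 * 0.11 * 0.042 = 4.9203 mm^3/s
SE = 384 / 4.9203 = 78.044 J/mm^3


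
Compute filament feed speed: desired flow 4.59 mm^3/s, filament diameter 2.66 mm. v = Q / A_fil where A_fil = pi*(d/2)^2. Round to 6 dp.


A = pi*(2.66/2)^2 = 5.557163
v = 4.59 / 5.557163 = 0.825961 mm/s


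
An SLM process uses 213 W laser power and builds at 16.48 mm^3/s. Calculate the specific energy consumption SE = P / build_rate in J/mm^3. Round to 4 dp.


SE = 213 / 16.48 = 12.9248 J/mm^3


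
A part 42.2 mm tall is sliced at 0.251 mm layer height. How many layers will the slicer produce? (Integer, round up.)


Layers = ceil(42.2/0.251) = 169


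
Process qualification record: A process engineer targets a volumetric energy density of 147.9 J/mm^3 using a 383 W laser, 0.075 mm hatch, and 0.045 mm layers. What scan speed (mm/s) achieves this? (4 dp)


v = 383 / (147.9*0.075*0.045) = 767.2852 mm/s


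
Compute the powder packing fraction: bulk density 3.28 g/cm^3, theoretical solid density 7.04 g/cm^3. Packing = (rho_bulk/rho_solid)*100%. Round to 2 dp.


Packing = (3.28/7.04)*100 = 46.59 %


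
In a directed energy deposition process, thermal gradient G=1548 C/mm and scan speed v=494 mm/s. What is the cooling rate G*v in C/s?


CR = 1548 * 494 = 764712 C/s


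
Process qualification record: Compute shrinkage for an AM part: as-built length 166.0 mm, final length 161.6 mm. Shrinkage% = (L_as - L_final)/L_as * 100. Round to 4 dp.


Shrinkage = ((166.0-161.6)/166.0)*100 = 2.6506 %


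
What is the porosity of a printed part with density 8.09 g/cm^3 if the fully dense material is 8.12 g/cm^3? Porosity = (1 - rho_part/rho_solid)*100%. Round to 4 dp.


Porosity = (1-8.09/8.12)*100 = 0.3695 %


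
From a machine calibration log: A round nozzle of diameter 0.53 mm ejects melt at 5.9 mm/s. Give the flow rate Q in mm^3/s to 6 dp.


A = pi*(0.53/2)^2 = 0.22061834 mm^2
Q = 0.22061834 * 5.9 = 1.301648 mm^3/s


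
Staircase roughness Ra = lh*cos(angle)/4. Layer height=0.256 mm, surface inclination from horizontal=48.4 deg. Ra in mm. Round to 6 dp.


Ra = 0.256 * cos(48.4) / 4 = 0.042491 mm


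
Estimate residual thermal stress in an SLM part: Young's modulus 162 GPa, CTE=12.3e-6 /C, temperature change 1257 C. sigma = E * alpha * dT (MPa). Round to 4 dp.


sigma = 162*1000 * 12.3e-6 * 1257 = 2504.6982 MPa


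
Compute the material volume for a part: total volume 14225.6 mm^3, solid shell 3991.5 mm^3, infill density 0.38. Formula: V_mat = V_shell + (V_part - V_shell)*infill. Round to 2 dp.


V_infill = (14225.6 - 3991.5) * 0.38 = 3888.96
V_total = 3991.5 + 3888.96 = 7880.46 mm^3


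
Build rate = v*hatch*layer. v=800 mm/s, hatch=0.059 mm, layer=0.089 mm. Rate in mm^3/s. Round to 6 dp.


Rate = 800 * 0.059 * 0.089 = 4.2008 mm^3/s


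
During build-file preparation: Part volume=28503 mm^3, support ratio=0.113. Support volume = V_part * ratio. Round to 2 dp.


V_support = 28503 * 0.113 = 3220.84 mm^3


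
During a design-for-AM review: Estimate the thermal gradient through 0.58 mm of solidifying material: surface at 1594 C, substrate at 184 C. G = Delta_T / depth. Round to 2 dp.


G = (1594-184)/0.58 = 2431.03 C/mm


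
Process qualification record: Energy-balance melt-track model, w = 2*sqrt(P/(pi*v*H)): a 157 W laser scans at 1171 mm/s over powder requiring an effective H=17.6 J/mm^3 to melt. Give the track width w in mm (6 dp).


w = 2*sqrt(157/(pi*1171*17.6)) = 0.098485 mm


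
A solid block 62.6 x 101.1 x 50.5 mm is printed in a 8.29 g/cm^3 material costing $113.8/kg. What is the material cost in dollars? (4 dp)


V = 62.6 * 101.1 * 50.5 = 319607.43 mm^3 = 319.60743 cm^3
Mass = 319.60743 * 8.29 / 1000 = 2.64954559 kg
Cost = 2.64954559 * 113.8 = 301.5183 $


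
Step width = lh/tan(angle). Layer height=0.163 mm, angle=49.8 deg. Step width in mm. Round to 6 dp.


step = 0.163 / tan(49.8) = 0.137746 mm


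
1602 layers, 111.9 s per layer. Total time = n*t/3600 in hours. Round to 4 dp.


t = 1602 * 111.9 / 3600 = 49.7955 hrs


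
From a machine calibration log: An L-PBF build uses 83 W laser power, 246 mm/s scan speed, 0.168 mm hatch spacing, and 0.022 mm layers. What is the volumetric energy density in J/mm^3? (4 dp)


E = 83 / (246*0.168*0.022) = 91.2874 J/mm^3


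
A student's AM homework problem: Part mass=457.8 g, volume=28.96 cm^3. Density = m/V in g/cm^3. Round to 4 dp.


rho = 457.8 / 28.96 = 15.808 g/cm^3


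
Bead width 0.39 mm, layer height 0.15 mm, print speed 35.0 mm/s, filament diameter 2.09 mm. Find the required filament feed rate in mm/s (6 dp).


Q = 0.39 * 0.15 * 35.0 = 2.0475 mm^3/s
A_fil = pi*(2.09/2)^2 = 3.43069772 mm^2
v_feed = 2.0475 / 3.43069772 = 0.596817 mm/s


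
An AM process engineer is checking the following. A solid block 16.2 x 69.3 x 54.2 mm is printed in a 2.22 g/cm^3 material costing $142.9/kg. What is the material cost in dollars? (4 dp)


V = 16.2 * 69.3 * 54.2 = 60848.172 mm^3 = 60.848172 cm^3
Mass = 60.848172 * 2.22 / 1000 = 0.13508294 kg
Cost = 0.13508294 * 142.9 = 19.3034 $


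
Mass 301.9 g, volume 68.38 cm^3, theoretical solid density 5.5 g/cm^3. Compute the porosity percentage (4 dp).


rho_part = 301.9 / 68.38 = 4.41503364 g/cm^3
Porosity = (1 - 4.41503364/5.5)*100 = 19.7267 %


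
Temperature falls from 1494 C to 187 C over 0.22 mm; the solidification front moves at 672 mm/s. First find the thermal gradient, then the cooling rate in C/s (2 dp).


G = (1494-187)/0.22 = 5940.90909091 C/mm
CR = 5940.90909091 * 672 = 3992290.91 C/s


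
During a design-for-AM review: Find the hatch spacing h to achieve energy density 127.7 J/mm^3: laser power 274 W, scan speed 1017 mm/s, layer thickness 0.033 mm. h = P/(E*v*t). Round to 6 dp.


h = 274 / (127.7*1017*0.033) = 0.063933 mm


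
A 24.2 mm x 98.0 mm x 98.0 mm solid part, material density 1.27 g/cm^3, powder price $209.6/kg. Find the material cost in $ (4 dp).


V = 24.2 * 98.0 * 98.0 = 232416.8 mm^3 = 232.4168 cm^3
Mass = 232.4168 * 1.27 / 1000 = 0.29516934 kg
Cost = 0.29516934 * 209.6 = 61.8675 $


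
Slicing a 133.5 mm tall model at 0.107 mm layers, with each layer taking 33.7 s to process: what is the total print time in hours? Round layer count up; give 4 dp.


Layers = ceil(133.5/0.107) = 1248
t = 1248 * 33.7 / 3600 = 11.6827 hrs


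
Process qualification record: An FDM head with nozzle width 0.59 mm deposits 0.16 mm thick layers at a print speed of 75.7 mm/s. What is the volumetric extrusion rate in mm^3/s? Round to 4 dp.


Rate = 0.59 * 0.16 * 75.7 = 7.1461 mm^3/s


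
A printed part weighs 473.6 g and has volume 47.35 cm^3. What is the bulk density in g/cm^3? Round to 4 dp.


rho = 473.6 / 47.35 = 10.0021 g/cm^3


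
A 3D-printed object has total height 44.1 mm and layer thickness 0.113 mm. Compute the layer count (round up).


Layers = ceil(44.1/0.113) = 391


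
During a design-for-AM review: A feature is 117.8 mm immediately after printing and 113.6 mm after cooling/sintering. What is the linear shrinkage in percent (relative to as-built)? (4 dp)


Shrinkage = ((117.8-113.6)/117.8)*100 = 3.5654 %


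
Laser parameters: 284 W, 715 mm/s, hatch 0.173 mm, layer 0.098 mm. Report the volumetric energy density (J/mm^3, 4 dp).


E = 284 / (715*0.173*0.098) = 23.4283 J/mm^3


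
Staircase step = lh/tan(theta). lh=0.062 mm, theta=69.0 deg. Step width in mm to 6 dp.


step = 0.062 / tan(69.0) = 0.0238 mm


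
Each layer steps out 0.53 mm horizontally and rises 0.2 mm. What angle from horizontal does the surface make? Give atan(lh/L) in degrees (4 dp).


angle = atan(0.2/0.53) = 20.6744 degrees


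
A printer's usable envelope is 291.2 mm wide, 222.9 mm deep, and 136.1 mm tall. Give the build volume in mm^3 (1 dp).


V = 291.2 * 222.9 * 136.1 = 8834044.1 mm^3


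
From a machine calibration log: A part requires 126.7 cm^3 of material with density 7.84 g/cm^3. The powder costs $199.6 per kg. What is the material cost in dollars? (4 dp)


Mass = 126.7*7.84/1000 = 0.993328 kg
Cost = 0.993328 * 199.6 = 198.2683 $


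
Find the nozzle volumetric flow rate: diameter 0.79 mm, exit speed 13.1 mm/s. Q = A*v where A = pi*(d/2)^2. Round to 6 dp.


A = pi*(0.79/2)^2 = 0.49016699 mm^2
Q = 0.49016699 * 13.1 = 6.421188 mm^3/s


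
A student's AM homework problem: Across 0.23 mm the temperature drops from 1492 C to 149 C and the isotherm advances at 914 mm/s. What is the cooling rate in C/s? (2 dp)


G = (1492-149)/0.23 = 5839.13043478 C/mm
CR = 5839.13043478 * 914 = 5336965.22 C/s


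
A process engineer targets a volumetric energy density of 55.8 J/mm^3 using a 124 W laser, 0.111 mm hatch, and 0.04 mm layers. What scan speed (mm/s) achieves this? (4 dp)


v = 124 / (55.8*0.111*0.04) = 500.5005 mm/s


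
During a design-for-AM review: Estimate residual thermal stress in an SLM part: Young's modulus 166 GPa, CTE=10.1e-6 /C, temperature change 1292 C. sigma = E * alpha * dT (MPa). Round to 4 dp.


sigma = 166*1000 * 10.1e-6 * 1292 = 2166.1672 MPa


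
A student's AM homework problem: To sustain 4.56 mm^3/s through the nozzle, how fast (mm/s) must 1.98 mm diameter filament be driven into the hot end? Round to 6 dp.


A = pi*(1.98/2)^2 = 3.079075
v = 4.56 / 3.079075 = 1.480964 mm/s


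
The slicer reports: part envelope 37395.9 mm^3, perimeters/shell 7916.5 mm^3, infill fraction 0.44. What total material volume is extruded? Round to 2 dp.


V_infill = (37395.9 - 7916.5) * 0.44 = 12970.94
V_total = 7916.5 + 12970.94 = 20887.44 mm^3


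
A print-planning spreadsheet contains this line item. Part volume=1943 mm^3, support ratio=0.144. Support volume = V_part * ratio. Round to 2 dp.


V_support = 1943 * 0.144 = 279.79 mm^3


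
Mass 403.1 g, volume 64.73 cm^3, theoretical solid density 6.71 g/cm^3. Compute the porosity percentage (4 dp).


rho_part = 403.1 / 64.73 = 6.22740615 g/cm^3
Porosity = (1 - 6.22740615/6.71)*100 = 7.1922 %


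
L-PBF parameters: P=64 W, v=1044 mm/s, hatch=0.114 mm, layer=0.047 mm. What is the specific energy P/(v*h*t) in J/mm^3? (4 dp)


Build rate = 1044 * 0.114 * 0.047 = 5.593752 mm^3/s
SE = 64 / 5.593752 = 11.4413 J/mm^3


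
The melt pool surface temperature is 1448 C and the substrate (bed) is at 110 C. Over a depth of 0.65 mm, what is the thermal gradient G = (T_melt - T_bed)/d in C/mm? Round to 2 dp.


G = (1448-110)/0.65 = 2058.46 C/mm


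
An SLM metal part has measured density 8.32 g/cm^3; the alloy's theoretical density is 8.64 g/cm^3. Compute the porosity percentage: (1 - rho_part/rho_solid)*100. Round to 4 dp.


Porosity = (1-8.32/8.64)*100 = 3.7037 %


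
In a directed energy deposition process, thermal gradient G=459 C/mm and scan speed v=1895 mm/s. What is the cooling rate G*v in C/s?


CR = 459 * 1895 = 869805 C/s


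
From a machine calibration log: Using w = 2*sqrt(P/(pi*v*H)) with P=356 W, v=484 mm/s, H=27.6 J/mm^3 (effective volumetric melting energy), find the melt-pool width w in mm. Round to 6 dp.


w = 2*sqrt(356/(pi*484*27.6)) = 0.184206 mm


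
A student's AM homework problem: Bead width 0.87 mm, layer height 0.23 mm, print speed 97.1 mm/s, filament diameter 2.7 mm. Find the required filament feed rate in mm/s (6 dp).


Q = 0.87 * 0.23 * 97.1 = 19.42971 mm^3/s
A_fil = pi*(2.7/2)^2 = 5.72555261 mm^2
v_feed = 19.42971 / 5.72555261 = 3.393508 mm/s


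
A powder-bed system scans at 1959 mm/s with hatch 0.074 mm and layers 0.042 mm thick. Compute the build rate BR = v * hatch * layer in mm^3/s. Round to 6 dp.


Rate = 1959 * 0.074 * 0.042 = 6.088572 mm^3/s


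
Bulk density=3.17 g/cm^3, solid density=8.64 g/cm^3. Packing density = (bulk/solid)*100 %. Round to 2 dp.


Packing = (3.17/8.64)*100 = 36.69 %


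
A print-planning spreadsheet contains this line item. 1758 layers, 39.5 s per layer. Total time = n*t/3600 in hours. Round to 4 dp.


t = 1758 * 39.5 / 3600 = 19.2892 hrs


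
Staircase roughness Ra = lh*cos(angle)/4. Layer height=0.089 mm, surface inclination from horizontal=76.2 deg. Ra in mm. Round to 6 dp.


Ra = 0.089 * cos(76.2) / 4 = 0.005307 mm


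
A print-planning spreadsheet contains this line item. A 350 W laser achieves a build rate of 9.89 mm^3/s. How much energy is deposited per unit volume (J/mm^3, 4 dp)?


SE = 350 / 9.89 = 35.3893 J/mm^3


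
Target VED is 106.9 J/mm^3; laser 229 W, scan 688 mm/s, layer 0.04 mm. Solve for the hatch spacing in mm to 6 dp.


h = 229 / (106.9*688*0.04) = 0.077841 mm


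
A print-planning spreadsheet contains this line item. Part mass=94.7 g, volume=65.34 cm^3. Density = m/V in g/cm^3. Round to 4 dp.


rho = 94.7 / 65.34 = 1.4493 g/cm^3


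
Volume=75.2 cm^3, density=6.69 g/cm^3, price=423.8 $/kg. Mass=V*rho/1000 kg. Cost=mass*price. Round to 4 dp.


Mass = 75.2*6.69/1000 = 0.503088 kg
Cost = 0.503088 * 423.8 = 213.2087 $


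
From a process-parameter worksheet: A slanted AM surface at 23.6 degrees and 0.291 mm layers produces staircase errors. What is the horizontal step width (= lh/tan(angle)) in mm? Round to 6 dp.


step = 0.291 / tan(23.6) = 0.666073 mm


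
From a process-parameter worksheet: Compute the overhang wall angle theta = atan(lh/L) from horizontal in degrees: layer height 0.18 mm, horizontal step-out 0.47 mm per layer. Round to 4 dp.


angle = atan(0.18/0.47) = 20.9558 degrees


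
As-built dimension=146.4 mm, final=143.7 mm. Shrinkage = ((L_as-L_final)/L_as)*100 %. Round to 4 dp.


Shrinkage = ((146.4-143.7)/146.4)*100 = 1.8443 %


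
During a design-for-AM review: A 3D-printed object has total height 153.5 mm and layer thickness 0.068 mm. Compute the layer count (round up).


Layers = ceil(153.5/0.068) = 2258


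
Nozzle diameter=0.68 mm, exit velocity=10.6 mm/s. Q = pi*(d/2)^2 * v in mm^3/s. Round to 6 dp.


A = pi*(0.68/2)^2 = 0.36316811 mm^2
Q = 0.36316811 * 10.6 = 3.849582 mm^3/s


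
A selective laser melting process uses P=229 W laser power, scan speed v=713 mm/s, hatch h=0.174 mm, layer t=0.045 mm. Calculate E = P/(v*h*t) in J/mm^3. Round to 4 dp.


E = 229 / (713*0.174*0.045) = 41.0189 J/mm^3


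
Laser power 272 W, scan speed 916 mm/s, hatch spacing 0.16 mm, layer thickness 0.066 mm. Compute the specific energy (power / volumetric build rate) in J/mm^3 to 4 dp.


Build rate = 916 * 0.16 * 0.066 = 9.67296 mm^3/s
SE = 272 / 9.67296 = 28.1196 J/mm^3


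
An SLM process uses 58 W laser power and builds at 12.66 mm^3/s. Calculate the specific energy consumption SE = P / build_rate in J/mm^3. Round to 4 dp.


SE = 58 / 12.66 = 4.5814 J/mm^3


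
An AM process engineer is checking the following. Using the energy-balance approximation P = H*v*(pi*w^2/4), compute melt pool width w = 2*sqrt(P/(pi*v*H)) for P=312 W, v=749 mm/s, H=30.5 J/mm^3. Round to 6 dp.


w = 2*sqrt(312/(pi*749*30.5)) = 0.131869 mm


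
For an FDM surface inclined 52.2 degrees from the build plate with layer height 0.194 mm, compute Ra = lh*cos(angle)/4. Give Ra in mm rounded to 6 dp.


Ra = 0.194 * cos(52.2) / 4 = 0.029726 mm


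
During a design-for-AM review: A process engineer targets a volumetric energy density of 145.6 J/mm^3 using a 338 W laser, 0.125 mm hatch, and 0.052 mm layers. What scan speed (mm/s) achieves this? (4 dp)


v = 338 / (145.6*0.125*0.052) = 357.1429 mm/s


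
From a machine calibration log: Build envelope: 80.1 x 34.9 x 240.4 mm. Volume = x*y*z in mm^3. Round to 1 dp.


V = 80.1 * 34.9 * 240.4 = 672035.8 mm^3


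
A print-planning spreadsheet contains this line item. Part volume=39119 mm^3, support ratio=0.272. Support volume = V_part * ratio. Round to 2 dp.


V_support = 39119 * 0.272 = 10640.37 mm^3


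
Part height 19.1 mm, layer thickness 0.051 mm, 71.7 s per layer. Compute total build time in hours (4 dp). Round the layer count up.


Layers = ceil(19.1/0.051) = 375
t = 375 * 71.7 / 3600 = 7.4688 hrs


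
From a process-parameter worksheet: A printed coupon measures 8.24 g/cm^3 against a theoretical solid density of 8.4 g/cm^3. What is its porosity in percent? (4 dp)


Porosity = (1-8.24/8.4)*100 = 1.9048 %


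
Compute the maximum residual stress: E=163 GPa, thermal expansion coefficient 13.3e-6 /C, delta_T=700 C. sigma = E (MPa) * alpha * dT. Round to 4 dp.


sigma = 163*1000 * 13.3e-6 * 700 = 1517.53 MPa


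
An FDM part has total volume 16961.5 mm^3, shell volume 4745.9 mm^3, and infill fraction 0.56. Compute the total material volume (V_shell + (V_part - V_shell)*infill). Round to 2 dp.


V_infill = (16961.5 - 4745.9) * 0.56 = 6840.74
V_total = 4745.9 + 6840.74 = 11586.64 mm^3


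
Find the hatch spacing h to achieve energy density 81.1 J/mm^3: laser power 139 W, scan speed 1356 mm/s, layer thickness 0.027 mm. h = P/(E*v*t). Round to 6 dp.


h = 139 / (81.1*1356*0.027) = 0.046813 mm


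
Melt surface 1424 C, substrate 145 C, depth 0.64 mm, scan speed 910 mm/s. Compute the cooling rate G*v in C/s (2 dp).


G = (1424-145)/0.64 = 1998.4375 C/mm
CR = 1998.4375 * 910 = 1818578.13 C/s


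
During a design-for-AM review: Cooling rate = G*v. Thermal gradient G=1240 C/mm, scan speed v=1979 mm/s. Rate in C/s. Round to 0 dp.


CR = 1240 * 1979 = 2453960 C/s


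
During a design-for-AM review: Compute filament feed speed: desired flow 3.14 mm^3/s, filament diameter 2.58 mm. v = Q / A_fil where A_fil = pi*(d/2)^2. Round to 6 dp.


A = pi*(2.58/2)^2 = 5.227924
v = 3.14 / 5.227924 = 0.600621 mm/s


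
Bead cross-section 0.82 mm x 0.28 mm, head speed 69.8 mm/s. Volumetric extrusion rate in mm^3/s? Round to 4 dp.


Rate = 0.82 * 0.28 * 69.8 = 16.0261 mm^3/s


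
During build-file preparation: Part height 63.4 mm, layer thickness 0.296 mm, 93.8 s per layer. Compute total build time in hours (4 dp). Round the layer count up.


Layers = ceil(63.4/0.296) = 215
t = 215 * 93.8 / 3600 = 5.6019 hrs


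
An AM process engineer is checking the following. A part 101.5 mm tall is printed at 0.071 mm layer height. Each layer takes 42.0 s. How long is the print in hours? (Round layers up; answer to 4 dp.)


Layers = ceil(101.5/0.071) = 1430
t = 1430 * 42.0 / 3600 = 16.6833 hrs


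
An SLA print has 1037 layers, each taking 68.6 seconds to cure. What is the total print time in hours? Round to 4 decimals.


t = 1037 * 68.6 / 3600 = 19.7606 hrs


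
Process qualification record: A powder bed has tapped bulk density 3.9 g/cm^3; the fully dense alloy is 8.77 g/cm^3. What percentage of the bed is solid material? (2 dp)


Packing = (3.9/8.77)*100 = 44.47 %


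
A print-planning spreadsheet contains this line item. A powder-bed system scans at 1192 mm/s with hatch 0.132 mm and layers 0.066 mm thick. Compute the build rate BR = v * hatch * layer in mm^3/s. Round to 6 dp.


Rate = 1192 * 0.132 * 0.066 = 10.384704 mm^3/s


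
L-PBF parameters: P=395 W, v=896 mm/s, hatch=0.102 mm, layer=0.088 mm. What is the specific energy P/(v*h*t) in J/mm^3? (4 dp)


Build rate = 896 * 0.102 * 0.088 = 8.042496 mm^3/s
SE = 395 / 8.042496 = 49.1141 J/mm^3


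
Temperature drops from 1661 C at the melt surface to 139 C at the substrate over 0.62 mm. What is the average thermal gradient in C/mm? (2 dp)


G = (1661-139)/0.62 = 2454.84 C/mm


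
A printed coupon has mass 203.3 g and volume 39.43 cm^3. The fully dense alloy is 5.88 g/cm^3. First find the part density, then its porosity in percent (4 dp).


rho_part = 203.3 / 39.43 = 5.15597261 g/cm^3
Porosity = (1 - 5.15597261/5.88)*100 = 12.3134 %


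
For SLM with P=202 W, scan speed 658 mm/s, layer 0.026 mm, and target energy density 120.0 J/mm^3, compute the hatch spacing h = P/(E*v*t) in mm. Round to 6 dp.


h = 202 / (120.0*658*0.026) = 0.098395 mm


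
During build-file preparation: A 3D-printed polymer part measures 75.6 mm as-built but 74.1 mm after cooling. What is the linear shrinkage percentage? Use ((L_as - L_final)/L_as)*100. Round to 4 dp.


Shrinkage = ((75.6-74.1)/75.6)*100 = 1.9841 %


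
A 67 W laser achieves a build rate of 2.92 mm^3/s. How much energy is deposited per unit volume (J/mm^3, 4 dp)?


SE = 67 / 2.92 = 22.9452 J/mm^3


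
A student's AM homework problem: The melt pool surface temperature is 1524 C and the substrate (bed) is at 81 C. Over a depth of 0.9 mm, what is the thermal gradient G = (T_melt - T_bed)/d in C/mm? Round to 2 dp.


G = (1524-81)/0.9 = 1603.33 C/mm


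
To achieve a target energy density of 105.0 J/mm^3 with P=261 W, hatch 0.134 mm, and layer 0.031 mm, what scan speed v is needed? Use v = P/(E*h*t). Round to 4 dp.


v = 261 / (105.0*0.134*0.031) = 598.3905 mm/s


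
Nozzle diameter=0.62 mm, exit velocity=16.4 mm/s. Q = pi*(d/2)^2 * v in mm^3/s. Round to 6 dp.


A = pi*(0.62/2)^2 = 0.30190705 mm^2
Q = 0.30190705 * 16.4 = 4.951276 mm^3/s


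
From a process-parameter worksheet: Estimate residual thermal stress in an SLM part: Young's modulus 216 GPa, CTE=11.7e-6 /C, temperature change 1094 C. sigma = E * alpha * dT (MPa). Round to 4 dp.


sigma = 216*1000 * 11.7e-6 * 1094 = 2764.7568 MPa


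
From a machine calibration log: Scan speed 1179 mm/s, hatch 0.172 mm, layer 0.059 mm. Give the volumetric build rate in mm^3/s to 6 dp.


Rate = 1179 * 0.172 * 0.059 = 11.964492 mm^3/s


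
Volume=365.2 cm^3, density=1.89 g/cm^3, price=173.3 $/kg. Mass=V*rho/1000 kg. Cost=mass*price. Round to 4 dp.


Mass = 365.2*1.89/1000 = 0.690228 kg
Cost = 0.690228 * 173.3 = 119.6165 $


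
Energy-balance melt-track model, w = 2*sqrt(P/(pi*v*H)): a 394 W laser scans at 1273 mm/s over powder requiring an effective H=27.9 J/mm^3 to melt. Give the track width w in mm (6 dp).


w = 2*sqrt(394/(pi*1273*27.9)) = 0.118847 mm


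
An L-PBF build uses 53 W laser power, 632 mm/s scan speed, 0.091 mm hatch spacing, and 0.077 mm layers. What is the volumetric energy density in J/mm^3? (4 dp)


E = 53 / (632*0.091*0.077) = 11.9681 J/mm^3


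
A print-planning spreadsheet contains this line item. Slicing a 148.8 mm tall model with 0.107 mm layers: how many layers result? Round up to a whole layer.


Layers = ceil(148.8/0.107) = 1391


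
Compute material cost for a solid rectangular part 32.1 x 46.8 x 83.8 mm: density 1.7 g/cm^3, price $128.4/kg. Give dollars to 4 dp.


V = 32.1 * 46.8 * 83.8 = 125891.064 mm^3 = 125.891064 cm^3
Mass = 125.891064 * 1.7 / 1000 = 0.21401481 kg
Cost = 0.21401481 * 128.4 = 27.4795 $


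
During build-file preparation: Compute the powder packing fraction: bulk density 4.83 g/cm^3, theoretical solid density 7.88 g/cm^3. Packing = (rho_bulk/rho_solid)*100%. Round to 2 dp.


Packing = (4.83/7.88)*100 = 61.29 %


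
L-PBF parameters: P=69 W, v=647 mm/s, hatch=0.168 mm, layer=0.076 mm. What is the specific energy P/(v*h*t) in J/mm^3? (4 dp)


Build rate = 647 * 0.168 * 0.076 = 8.260896 mm^3/s
SE = 69 / 8.260896 = 8.3526 J/mm^3


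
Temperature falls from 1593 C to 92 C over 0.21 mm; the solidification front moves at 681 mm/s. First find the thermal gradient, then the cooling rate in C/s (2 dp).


G = (1593-92)/0.21 = 7147.61904762 C/mm
CR = 7147.61904762 * 681 = 4867528.57 C/s


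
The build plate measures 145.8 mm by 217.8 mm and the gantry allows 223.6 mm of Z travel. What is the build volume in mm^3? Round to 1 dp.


V = 145.8 * 217.8 * 223.6 = 7100471.7 mm^3


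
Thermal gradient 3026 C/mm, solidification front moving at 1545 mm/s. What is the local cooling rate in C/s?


CR = 3026 * 1545 = 4675170 C/s


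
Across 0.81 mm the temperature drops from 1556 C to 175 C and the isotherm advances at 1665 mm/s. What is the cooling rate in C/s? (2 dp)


G = (1556-175)/0.81 = 1704.9382716 C/mm
CR = 1704.9382716 * 1665 = 2838722.22 C/s


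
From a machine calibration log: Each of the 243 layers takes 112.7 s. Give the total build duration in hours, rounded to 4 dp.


t = 243 * 112.7 / 3600 = 7.6073 hrs


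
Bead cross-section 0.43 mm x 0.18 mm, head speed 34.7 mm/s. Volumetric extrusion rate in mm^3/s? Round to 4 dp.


Rate = 0.43 * 0.18 * 34.7 = 2.6858 mm^3/s


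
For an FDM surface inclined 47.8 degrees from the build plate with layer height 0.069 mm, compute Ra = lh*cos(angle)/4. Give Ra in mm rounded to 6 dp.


Ra = 0.069 * cos(47.8) / 4 = 0.011587 mm


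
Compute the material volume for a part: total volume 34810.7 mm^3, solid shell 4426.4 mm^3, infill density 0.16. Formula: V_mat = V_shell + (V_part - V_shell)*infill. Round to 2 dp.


V_infill = (34810.7 - 4426.4) * 0.16 = 4861.49
V_total = 4426.4 + 4861.49 = 9287.89 mm^3


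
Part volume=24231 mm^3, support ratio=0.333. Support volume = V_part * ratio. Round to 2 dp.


V_support = 24231 * 0.333 = 8068.92 mm^3


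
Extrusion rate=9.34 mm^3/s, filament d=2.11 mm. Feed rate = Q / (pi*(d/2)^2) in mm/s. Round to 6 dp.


A = pi*(2.11/2)^2 = 3.496671
v = 9.34 / 3.496671 = 2.671112 mm/s


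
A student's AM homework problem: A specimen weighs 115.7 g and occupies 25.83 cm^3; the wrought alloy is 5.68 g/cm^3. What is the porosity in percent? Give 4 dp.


rho_part = 115.7 / 25.83 = 4.47928765 g/cm^3
Porosity = (1 - 4.47928765/5.68)*100 = 21.1393 %


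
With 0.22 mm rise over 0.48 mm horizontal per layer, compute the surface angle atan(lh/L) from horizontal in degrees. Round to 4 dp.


angle = atan(0.22/0.48) = 24.6236 degrees


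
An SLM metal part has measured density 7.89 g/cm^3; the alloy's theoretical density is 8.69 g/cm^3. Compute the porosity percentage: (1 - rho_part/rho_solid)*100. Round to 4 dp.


Porosity = (1-7.89/8.69)*100 = 9.206 %


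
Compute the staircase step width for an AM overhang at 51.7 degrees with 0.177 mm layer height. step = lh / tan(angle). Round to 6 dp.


step = 0.177 / tan(51.7) = 0.139786 mm


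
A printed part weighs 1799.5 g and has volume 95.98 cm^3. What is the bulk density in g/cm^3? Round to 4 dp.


rho = 1799.5 / 95.98 = 18.7487 g/cm^3


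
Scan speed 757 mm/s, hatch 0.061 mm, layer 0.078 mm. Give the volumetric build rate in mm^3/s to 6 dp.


Rate = 757 * 0.061 * 0.078 = 3.601806 mm^3/s


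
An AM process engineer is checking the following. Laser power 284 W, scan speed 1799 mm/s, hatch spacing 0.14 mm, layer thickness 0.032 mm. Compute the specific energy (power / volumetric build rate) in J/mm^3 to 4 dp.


Build rate = 1799 * 0.14 * 0.032 = 8.05952 mm^3/s
SE = 284 / 8.05952 = 35.2378 J/mm^3


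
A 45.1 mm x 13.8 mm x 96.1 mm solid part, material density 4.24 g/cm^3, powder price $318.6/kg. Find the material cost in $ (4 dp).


V = 45.1 * 13.8 * 96.1 = 59810.718 mm^3 = 59.810718 cm^3
Mass = 59.810718 * 4.24 / 1000 = 0.25359744 kg
Cost = 0.25359744 * 318.6 = 80.7961 $


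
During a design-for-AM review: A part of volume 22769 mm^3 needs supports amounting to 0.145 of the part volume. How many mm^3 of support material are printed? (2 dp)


V_support = 22769 * 0.145 = 3301.51 mm^3


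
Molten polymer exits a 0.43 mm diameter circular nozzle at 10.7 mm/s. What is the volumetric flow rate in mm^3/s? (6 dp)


A = pi*(0.43/2)^2 = 0.14522012 mm^2
Q = 0.14522012 * 10.7 = 1.553855 mm^3/s


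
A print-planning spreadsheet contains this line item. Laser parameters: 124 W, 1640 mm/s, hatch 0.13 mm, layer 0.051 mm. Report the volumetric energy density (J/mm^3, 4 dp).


E = 124 / (1640*0.13*0.051) = 11.4042 J/mm^3
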